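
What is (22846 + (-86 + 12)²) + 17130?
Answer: 45452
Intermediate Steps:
(22846 + (-86 + 12)²) + 17130 = (22846 + (-74)²) + 17130 = (22846 + 5476) + 17130 = 28322 + 17130 = 45452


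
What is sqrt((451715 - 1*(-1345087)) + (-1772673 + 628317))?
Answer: 3*sqrt(72494) ≈ 807.74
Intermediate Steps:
sqrt((451715 - 1*(-1345087)) + (-1772673 + 628317)) = sqrt((451715 + 1345087) - 1144356) = sqrt(1796802 - 1144356) = sqrt(652446) = 3*sqrt(72494)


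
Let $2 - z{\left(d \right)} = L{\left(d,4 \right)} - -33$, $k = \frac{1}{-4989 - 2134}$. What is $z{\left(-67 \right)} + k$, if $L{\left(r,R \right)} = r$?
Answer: $\frac{256427}{7123} \approx 36.0$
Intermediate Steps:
$k = - \frac{1}{7123}$ ($k = \frac{1}{-7123} = - \frac{1}{7123} \approx -0.00014039$)
$z{\left(d \right)} = -31 - d$ ($z{\left(d \right)} = 2 - \left(d - -33\right) = 2 - \left(d + 33\right) = 2 - \left(33 + d\right) = -31 - d$)
$z{\left(-67 \right)} + k = \left(-31 - -67\right) - \frac{1}{7123} = \left(-31 + 67\right) - \frac{1}{7123} = 36 - \frac{1}{7123} = \frac{256427}{7123}$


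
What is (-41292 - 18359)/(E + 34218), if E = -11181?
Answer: -59651/23037 ≈ -2.5894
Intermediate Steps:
(-41292 - 18359)/(E + 34218) = (-41292 - 18359)/(-11181 + 34218) = -59651/23037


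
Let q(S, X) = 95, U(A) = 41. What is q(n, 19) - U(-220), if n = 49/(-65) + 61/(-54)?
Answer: 54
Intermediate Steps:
n = -6611/3510 (n = 49*(-1/65) + 61*(-1/54) = -49/65 - 61/54 = -6611/3510 ≈ -1.8835)
q(n, 19) - U(-220) = 95 - 1*41 = 95 - 41 = 54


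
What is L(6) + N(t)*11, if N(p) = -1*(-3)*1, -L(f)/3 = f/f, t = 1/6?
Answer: 30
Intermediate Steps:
t = ⅙ ≈ 0.16667
L(f) = -3 (L(f) = -3*f/f = -3*1 = -3)
N(p) = 3 (N(p) = 3*1 = 3)
L(6) + N(t)*11 = -3 + 3*11 = -3 + 33 = 30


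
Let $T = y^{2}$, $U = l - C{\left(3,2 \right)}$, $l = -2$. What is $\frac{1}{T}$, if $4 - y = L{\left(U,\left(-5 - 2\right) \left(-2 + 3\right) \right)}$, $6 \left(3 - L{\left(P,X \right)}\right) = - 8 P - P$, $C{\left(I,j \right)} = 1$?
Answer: $\frac{4}{121} \approx 0.033058$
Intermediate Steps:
$U = -3$ ($U = -2 - 1 = -3$)
$L{\left(P,X \right)} = 3 + \frac{3 P}{2}$ ($L{\left(P,X \right)} = 3 - \frac{- 8 P - P}{6} = 3 - \frac{\left(-9\right) P}{6} = 3 + \frac{3 P}{2}$)
$y = \frac{11}{2}$ ($y = 4 - \left(3 + \frac{3}{2} \left(-3\right)\right) = 4 - \left(3 - \frac{9}{2}\right) = 4 - - \frac{3}{2} = 4 + \frac{3}{2} = \frac{11}{2} \approx 5.5$)
$T = \frac{121}{4}$ ($T = \left(\frac{11}{2}\right)^{2} = \frac{121}{4} \approx 30.25$)
$\frac{1}{T} = \frac{1}{\frac{121}{4}} = \frac{4}{121}$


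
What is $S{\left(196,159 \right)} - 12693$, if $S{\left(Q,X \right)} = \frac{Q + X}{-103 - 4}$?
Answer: $- \frac{1358506}{107} \approx -12696.0$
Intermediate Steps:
$S{\left(Q,X \right)} = - \frac{Q}{107} - \frac{X}{107}$ ($S{\left(Q,X \right)} = \frac{Q + X}{-103 - 4} = \frac{Q + X}{-107} = \left(Q + X\right) \left(- \frac{1}{107}\right) = - \frac{Q}{107} - \frac{X}{107}$)
$S{\left(196,159 \right)} - 12693 = \left(\left(- \frac{1}{107}\right) 196 - \frac{159}{107}\right) - 12693 = \left(- \frac{196}{107} - \frac{159}{107}\right) - 12693 = - \frac{355}{107} - 12693 = - \frac{1358506}{107}$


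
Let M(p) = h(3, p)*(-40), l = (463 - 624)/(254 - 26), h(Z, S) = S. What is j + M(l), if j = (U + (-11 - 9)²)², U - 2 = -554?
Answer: 1318538/57 ≈ 23132.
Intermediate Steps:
U = -552 (U = 2 - 554 = -552)
l = -161/228 ≈ -0.70614
M(p) = -40*p (M(p) = p*(-40) = -40*p)
j = 23104 (j = (-552 + (-11 - 9)²)² = (-552 + (-20)²)² = (-552 + 400)² = (-152)² = 23104)
j + M(l) = 23104 - 40*(-161/228) = 23104 + 1610/57 = 1318538/57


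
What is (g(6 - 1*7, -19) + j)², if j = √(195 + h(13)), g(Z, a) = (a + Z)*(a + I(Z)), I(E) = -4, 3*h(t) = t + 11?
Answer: (460 + √203)² ≈ 2.2491e+5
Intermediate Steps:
h(t) = 11/3 + t/3 (h(t) = (t + 11)/3 = (11 + t)/3 = 11/3 + t/3)
g(Z, a) = (-4 + a)*(Z + a) (g(Z, a) = (a + Z)*(a - 4) = (Z + a)*(-4 + a) = (-4 + a)*(Z + a))
j = √203 (j = √(195 + (11/3 + (⅓)*13)) = √(195 + (11/3 + 13/3)) = √(195 + 8) = √203 ≈ 14.248)
(g(6 - 1*7, -19) + j)² = (((-19)² - 4*(6 - 1*7) - 4*(-19) + (6 - 1*7)*(-19)) + √203)² = ((361 - 4*(6 - 7) + 76 + (6 - 7)*(-19)) + √203)² = ((361 - 4*(-1) + 76 - 1*(-19)) + √203)² = ((361 + 4 + 76 + 19) + √203)² = (460 + √203)²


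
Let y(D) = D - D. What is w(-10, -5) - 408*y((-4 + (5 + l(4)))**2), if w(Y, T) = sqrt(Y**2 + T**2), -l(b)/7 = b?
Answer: 5*sqrt(5) ≈ 11.180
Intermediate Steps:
l(b) = -7*b
w(Y, T) = sqrt(T**2 + Y**2)
y(D) = 0
w(-10, -5) - 408*y((-4 + (5 + l(4)))**2) = sqrt((-5)**2 + (-10)**2) - 408*0 = sqrt(25 + 100) + 0 = sqrt(125) + 0 = 5*sqrt(5) + 0 = 5*sqrt(5)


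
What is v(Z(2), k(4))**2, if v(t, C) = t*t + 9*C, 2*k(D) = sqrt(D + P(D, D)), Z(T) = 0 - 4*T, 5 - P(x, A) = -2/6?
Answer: 4285 + 384*sqrt(21) ≈ 6044.7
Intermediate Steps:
P(x, A) = 16/3 (P(x, A) = 5 - (-2)/6 = 5 - 1*(-1/3) = 5 + 1/3 = 16/3)
Z(T) = -4*T
k(D) = sqrt(16/3 + D)/2 (k(D) = sqrt(D + 16/3)/2 = sqrt(16/3 + D)/2)
v(t, C) = t**2 + 9*C
v(Z(2), k(4))**2 = ((-4*2)**2 + 9*(sqrt(48 + 9*4)/6))**2 = ((-8)**2 + 9*(sqrt(48 + 36)/6))**2 = (64 + 9*(sqrt(84)/6))**2 = (64 + 9*((2*sqrt(21))/6))**2 = (64 + 9*(sqrt(21)/3))**2 = (64 + 3*sqrt(21))**2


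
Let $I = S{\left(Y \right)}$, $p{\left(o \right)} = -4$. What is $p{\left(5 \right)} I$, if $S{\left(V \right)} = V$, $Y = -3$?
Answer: $12$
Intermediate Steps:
$I = -3$
$p{\left(5 \right)} I = \left(-4\right) \left(-3\right) = 12$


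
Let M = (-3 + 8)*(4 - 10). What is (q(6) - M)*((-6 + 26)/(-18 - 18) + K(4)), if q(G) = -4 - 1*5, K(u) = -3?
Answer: -224/3 ≈ -74.667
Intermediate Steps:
q(G) = -9 (q(G) = -4 - 5 = -9)
M = -30 (M = 5*(-6) = -30)
(q(6) - M)*((-6 + 26)/(-18 - 18) + K(4)) = (-9 - 1*(-30))*((-6 + 26)/(-18 - 18) - 3) = (-9 + 30)*(20/(-36) - 3) = 21*(20*(-1/36) - 3) = 21*(-5/9 - 3) = 21*(-32/9) = -224/3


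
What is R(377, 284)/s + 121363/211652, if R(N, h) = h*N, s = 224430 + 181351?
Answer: 71907955839/85884360212 ≈ 0.83727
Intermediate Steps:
s = 405781
R(N, h) = N*h
R(377, 284)/s + 121363/211652 = (377*284)/405781 + 121363/211652 = 107068*(1/405781) + 121363*(1/211652) = 107068/405781 + 121363/211652 = 71907955839/85884360212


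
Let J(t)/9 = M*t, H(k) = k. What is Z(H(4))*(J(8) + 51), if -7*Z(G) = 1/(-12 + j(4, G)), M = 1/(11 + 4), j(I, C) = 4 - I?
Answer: 93/140 ≈ 0.66429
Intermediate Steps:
M = 1/15 ≈ 0.066667
J(t) = 3*t/5 (J(t) = 9*(t/15) = 3*t/5)
Z(G) = 1/84 (Z(G) = -1/(7*(-12 + (4 - 1*4))) = -1/(7*(-12 + (4 - 4))) = -1/(7*(-12 + 0)) = -⅐/(-12) = -⅐*(-1/12) = 1/84)
Z(H(4))*(J(8) + 51) = ((⅗)*8 + 51)/84 = (24/5 + 51)/84 = (1/84)*(279/5) = 93/140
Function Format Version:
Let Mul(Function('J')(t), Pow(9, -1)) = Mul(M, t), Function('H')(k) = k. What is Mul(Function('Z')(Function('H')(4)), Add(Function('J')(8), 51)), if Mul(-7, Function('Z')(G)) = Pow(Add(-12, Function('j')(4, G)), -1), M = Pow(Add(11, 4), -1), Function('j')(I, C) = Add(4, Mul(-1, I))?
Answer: Rational(93, 140) ≈ 0.66429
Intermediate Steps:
M = Rational(1, 15) (M = Pow(15, -1) = Rational(1, 15) ≈ 0.066667)
Function('J')(t) = Mul(Rational(3, 5), t) (Function('J')(t) = Mul(9, Mul(Rational(1, 15), t)) = Mul(Rational(3, 5), t))
Function('Z')(G) = Rational(1, 84) (Function('Z')(G) = Mul(Rational(-1, 7), Pow(Add(-12, Add(4, Mul(-1, 4))), -1)) = Mul(Rational(-1, 7), Pow(Add(-12, Add(4, -4)), -1)) = Mul(Rational(-1, 7), Pow(Add(-12, 0), -1)) = Mul(Rational(-1, 7), Pow(-12, -1)) = Mul(Rational(-1, 7), Rational(-1, 12)) = Rational(1, 84))
Mul(Function('Z')(Function('H')(4)), Add(Function('J')(8), 51)) = Mul(Rational(1, 84), Add(Mul(Rational(3, 5), 8), 51)) = Mul(Rational(1, 84), Add(Rational(24, 5), 51)) = Mul(Rational(1, 84), Rational(279, 5)) = Rational(93, 140)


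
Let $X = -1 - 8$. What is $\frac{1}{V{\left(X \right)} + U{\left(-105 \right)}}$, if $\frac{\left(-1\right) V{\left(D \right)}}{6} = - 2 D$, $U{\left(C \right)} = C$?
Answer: $- \frac{1}{213} \approx -0.0046948$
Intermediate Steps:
$X = -9$ ($X = -1 - 8 = -9$)
$V{\left(D \right)} = 12 D$ ($V{\left(D \right)} = - 6 \left(- 2 D\right) = 12 D$)
$\frac{1}{V{\left(X \right)} + U{\left(-105 \right)}} = \frac{1}{12 \left(-9\right) - 105} = \frac{1}{-108 - 105} = \frac{1}{-213} = - \frac{1}{213}$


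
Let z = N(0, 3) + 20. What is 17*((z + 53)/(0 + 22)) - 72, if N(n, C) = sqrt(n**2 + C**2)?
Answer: -146/11 ≈ -13.273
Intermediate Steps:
N(n, C) = sqrt(C**2 + n**2)
z = 23 (z = sqrt(3**2 + 0**2) + 20 = sqrt(9 + 0) + 20 = sqrt(9) + 20 = 3 + 20 = 23)
17*((z + 53)/(0 + 22)) - 72 = 17*((23 + 53)/(0 + 22)) - 72 = 17*(76/22) - 72 = 17*(76*(1/22)) - 72 = 17*(38/11) - 72 = 646/11 - 72 = -146/11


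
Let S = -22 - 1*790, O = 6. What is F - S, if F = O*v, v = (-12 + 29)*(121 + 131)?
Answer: 26516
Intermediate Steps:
v = 4284 (v = 17*252 = 4284)
S = -812 (S = -22 - 790 = -812)
F = 25704 (F = 6*4284 = 25704)
F - S = 25704 - 1*(-812) = 25704 + 812 = 26516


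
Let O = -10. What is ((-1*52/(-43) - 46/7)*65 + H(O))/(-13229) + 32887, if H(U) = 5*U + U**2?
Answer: 130953788883/3981929 ≈ 32887.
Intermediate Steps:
H(U) = U**2 + 5*U
((-1*52/(-43) - 46/7)*65 + H(O))/(-13229) + 32887 = ((-1*52/(-43) - 46/7)*65 - 10*(5 - 10))/(-13229) + 32887 = ((-52*(-1/43) - 46*1/7)*65 - 10*(-5))*(-1/13229) + 32887 = ((52/43 - 46/7)*65 + 50)*(-1/13229) + 32887 = (-1614/301*65 + 50)*(-1/13229) + 32887 = (-104910/301 + 50)*(-1/13229) + 32887 = -89860/301*(-1/13229) + 32887 = 89860/3981929 + 32887 = 130953788883/3981929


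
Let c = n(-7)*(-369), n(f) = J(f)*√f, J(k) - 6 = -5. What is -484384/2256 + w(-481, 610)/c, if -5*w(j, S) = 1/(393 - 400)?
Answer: -30274/141 + I*√7/90405 ≈ -214.71 + 2.9266e-5*I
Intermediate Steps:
J(k) = 1 (J(k) = 6 - 5 = 1)
n(f) = √f (n(f) = 1*√f = √f)
w(j, S) = 1/35 (w(j, S) = -1/(5*(393 - 400)) = -⅕/(-7) = -⅕*(-⅐) = 1/35)
c = -369*I*√7 (c = √(-7)*(-369) = (I*√7)*(-369) = -369*I*√7 ≈ -976.28*I)
-484384/2256 + w(-481, 610)/c = -484384/2256 + 1/(35*((-369*I*√7))) = -484384*1/2256 + (I*√7/2583)/35 = -30274/141 + I*√7/90405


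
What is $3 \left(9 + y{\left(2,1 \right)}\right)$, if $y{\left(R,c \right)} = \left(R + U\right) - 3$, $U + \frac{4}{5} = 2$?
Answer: $\frac{138}{5} \approx 27.6$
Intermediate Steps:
$U = \frac{6}{5}$ ($U = - \frac{4}{5} + 2 = \frac{6}{5} \approx 1.2$)
$y{\left(R,c \right)} = - \frac{9}{5} + R$ ($y{\left(R,c \right)} = \left(R + \frac{6}{5}\right) - 3 = \left(\frac{6}{5} + R\right) - 3 = - \frac{9}{5} + R$)
$3 \left(9 + y{\left(2,1 \right)}\right) = 3 \left(9 + \left(- \frac{9}{5} + 2\right)\right) = 3 \left(9 + \frac{1}{5}\right) = 3 \cdot \frac{46}{5} = \frac{138}{5}$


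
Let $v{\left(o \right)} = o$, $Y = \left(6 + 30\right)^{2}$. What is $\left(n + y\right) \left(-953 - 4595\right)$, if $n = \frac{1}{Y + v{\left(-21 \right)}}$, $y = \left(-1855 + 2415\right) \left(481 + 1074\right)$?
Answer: $- \frac{6159777965548}{1275} \approx -4.8312 \cdot 10^{9}$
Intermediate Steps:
$y = 870800$ ($y = 560 \cdot 1555 = 870800$)
$Y = 1296$ ($Y = 36^{2} = 1296$)
$n = \frac{1}{1275}$ ($n = \frac{1}{1296 - 21} = \frac{1}{1275} \approx 0.00078431$)
$\left(n + y\right) \left(-953 - 4595\right) = \left(\frac{1}{1275} + 870800\right) \left(-953 - 4595\right) = \frac{1110270001}{1275} \left(-5548\right) = - \frac{6159777965548}{1275}$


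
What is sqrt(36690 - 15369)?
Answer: 3*sqrt(2369) ≈ 146.02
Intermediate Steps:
sqrt(36690 - 15369) = sqrt(21321) = 3*sqrt(2369)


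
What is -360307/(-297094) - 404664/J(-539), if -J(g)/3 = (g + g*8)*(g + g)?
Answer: 137446851037/110972630538 ≈ 1.2386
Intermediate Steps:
J(g) = -54*g² (J(g) = -3*(g + g*8)*(g + g) = -3*(g + 8*g)*2*g = -3*9*g*2*g = -54*g²)
-360307/(-297094) - 404664/J(-539) = -360307/(-297094) - 404664/((-54*(-539)²)) = -360307*(-1/297094) - 404664/((-54*290521)) = 360307/297094 - 404664/(-15688134) = 360307/297094 - 404664*(-1/15688134) = 360307/297094 + 67444/2614689 = 137446851037/110972630538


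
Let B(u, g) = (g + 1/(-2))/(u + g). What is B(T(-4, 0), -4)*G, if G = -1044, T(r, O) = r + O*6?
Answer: -2349/4 ≈ -587.25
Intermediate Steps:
T(r, O) = r + 6*O
B(u, g) = (-1/2 + g)/(g + u) (B(u, g) = (g - 1/2)/(g + u) = (-1/2 + g)/(g + u))
B(T(-4, 0), -4)*G = ((-1/2 - 4)/(-4 + (-4 + 6*0)))*(-1044) = (-9/2/(-4 + (-4 + 0)))*(-1044) = (-9/2/(-4 - 4))*(-1044) = (-9/2/(-8))*(-1044) = -1/8*(-9/2)*(-1044) = (9/16)*(-1044) = -2349/4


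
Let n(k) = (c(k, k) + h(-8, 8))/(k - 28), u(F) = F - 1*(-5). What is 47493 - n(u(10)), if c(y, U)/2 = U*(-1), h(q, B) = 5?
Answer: 617384/13 ≈ 47491.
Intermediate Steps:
c(y, U) = -2*U (c(y, U) = 2*(U*(-1)) = 2*(-U) = -2*U)
u(F) = 5 + F (u(F) = F + 5 = 5 + F)
n(k) = (5 - 2*k)/(-28 + k) (n(k) = (-2*k + 5)/(k - 28) = (5 - 2*k)/(-28 + k))
47493 - n(u(10)) = 47493 - (5 - 2*(5 + 10))/(-28 + (5 + 10)) = 47493 - (5 - 2*15)/(-28 + 15) = 47493 - (5 - 30)/(-13) = 47493 - (-1)*(-25)/13 = 47493 - 1*25/13 = 47493 - 25/13 = 617384/13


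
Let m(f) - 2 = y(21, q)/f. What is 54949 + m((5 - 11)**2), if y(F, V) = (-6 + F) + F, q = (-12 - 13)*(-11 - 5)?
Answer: 54952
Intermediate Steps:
q = 400 (q = -25*(-16) = 400)
y(F, V) = -6 + 2*F
m(f) = 2 + 36/f (m(f) = 2 + (-6 + 2*21)/f = 2 + (-6 + 42)/f = 2 + 36/f)
54949 + m((5 - 11)**2) = 54949 + (2 + 36/((5 - 11)**2)) = 54949 + (2 + 36/((-6)**2)) = 54949 + (2 + 36/36) = 54949 + (2 + 36*(1/36)) = 54949 + (2 + 1) = 54949 + 3 = 54952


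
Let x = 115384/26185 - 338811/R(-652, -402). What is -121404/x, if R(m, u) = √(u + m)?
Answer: -386608835993672640/78708246612174319849 + 28203022535028570900*I*√1054/78708246612174319849 ≈ -0.0049119 + 11.633*I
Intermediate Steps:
R(m, u) = √(m + u)
x = 115384/26185 + 338811*I*√1054/1054 (x = 115384/26185 - 338811/√(-652 - 402) = 115384*(1/26185) - 338811*(-I*√1054/1054) = 115384/26185 - 338811*(-I*√1054/1054) = 115384/26185 - (-338811)*I*√1054/1054 = 115384/26185 + 338811*I*√1054/1054 ≈ 4.4065 + 10436.0*I)
-121404/x = -121404/(115384/26185 + 338811*I*√1054/1054)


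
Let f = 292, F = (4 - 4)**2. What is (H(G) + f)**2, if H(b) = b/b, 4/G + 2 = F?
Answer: 85849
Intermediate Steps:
F = 0 (F = 0**2 = 0)
G = -2 (G = 4/(-2 + 0) = 4/(-2) = 4*(-1/2) = -2)
H(b) = 1
(H(G) + f)**2 = (1 + 292)**2 = 293**2 = 85849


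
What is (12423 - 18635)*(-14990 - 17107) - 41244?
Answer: 199345320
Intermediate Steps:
(12423 - 18635)*(-14990 - 17107) - 41244 = -6212*(-32097) - 41244 = 199386564 - 41244 = 199345320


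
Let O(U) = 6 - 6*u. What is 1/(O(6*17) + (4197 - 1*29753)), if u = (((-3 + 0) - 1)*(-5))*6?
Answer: -1/26270 ≈ -3.8066e-5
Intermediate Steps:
u = 120 (u = ((-3 - 1)*(-5))*6 = -4*(-5)*6 = 20*6 = 120)
O(U) = -714 (O(U) = 6 - 6*120 = 6 - 720 = -714)
1/(O(6*17) + (4197 - 1*29753)) = 1/(-714 + (4197 - 1*29753)) = 1/(-714 + (4197 - 29753)) = 1/(-714 - 25556) = 1/(-26270) = -1/26270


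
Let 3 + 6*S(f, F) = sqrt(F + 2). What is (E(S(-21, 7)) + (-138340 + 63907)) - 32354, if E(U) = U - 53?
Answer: -106840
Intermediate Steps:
S(f, F) = -1/2 + sqrt(2 + F)/6 (S(f, F) = -1/2 + sqrt(F + 2)/6 = -1/2 + sqrt(2 + F)/6)
E(U) = -53 + U
(E(S(-21, 7)) + (-138340 + 63907)) - 32354 = ((-53 + (-1/2 + sqrt(2 + 7)/6)) + (-138340 + 63907)) - 32354 = ((-53 + (-1/2 + sqrt(9)/6)) - 74433) - 32354 = ((-53 + (-1/2 + (1/6)*3)) - 74433) - 32354 = ((-53 + (-1/2 + 1/2)) - 74433) - 32354 = ((-53 + 0) - 74433) - 32354 = (-53 - 74433) - 32354 = -74486 - 32354 = -106840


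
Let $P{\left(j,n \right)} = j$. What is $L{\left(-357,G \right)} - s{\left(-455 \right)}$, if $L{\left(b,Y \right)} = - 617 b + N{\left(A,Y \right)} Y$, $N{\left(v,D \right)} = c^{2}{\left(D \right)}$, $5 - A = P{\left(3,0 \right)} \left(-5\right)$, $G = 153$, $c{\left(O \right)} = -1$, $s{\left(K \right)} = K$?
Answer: $220877$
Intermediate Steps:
$A = 20$ ($A = 5 - 3 \left(-5\right) = 5 - -15 = 5 + 15 = 20$)
$N{\left(v,D \right)} = 1$ ($N{\left(v,D \right)} = \left(-1\right)^{2} = 1$)
$L{\left(b,Y \right)} = Y - 617 b$ ($L{\left(b,Y \right)} = - 617 b + 1 Y = - 617 b + Y = Y - 617 b$)
$L{\left(-357,G \right)} - s{\left(-455 \right)} = \left(153 - -220269\right) - -455 = \left(153 + 220269\right) + 455 = 220422 + 455 = 220877$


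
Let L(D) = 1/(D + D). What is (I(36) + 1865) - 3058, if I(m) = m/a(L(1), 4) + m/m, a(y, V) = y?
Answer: -1120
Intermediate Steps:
L(D) = 1/(2*D)
I(m) = 1 + 2*m (I(m) = m/(((½)/1)) + m/m = m/(((½)*1)) + 1 = m/(½) + 1 = m*2 + 1 = 2*m + 1 = 1 + 2*m)
(I(36) + 1865) - 3058 = ((1 + 2*36) + 1865) - 3058 = ((1 + 72) + 1865) - 3058 = (73 + 1865) - 3058 = 1938 - 3058 = -1120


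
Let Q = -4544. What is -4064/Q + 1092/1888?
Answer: 49355/33512 ≈ 1.4728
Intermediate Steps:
-4064/Q + 1092/1888 = -4064/(-4544) + 1092/1888 = -4064*(-1/4544) + 1092*(1/1888) = 127/142 + 273/472 = 49355/33512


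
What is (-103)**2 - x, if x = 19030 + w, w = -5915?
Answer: -2506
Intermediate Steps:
x = 13115 (x = 19030 - 5915 = 13115)
(-103)**2 - x = (-103)**2 - 1*13115 = 10609 - 13115 = -2506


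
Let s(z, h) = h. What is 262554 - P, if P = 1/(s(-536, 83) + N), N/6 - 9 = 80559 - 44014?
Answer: 57606185477/219407 ≈ 2.6255e+5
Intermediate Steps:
N = 219324 (N = 54 + 6*(80559 - 44014) = 54 + 6*36545 = 54 + 219270 = 219324)
P = 1/219407 (P = 1/(83 + 219324) = 1/219407 ≈ 4.5577e-6)
262554 - P = 262554 - 1*1/219407 = 262554 - 1/219407 = 57606185477/219407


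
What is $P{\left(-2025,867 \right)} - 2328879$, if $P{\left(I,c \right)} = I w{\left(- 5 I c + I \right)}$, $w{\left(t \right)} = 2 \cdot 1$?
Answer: $-2332929$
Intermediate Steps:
$w{\left(t \right)} = 2$
$P{\left(I,c \right)} = 2 I$ ($P{\left(I,c \right)} = I 2 = 2 I$)
$P{\left(-2025,867 \right)} - 2328879 = 2 \left(-2025\right) - 2328879 = -4050 - 2328879 = -2332929$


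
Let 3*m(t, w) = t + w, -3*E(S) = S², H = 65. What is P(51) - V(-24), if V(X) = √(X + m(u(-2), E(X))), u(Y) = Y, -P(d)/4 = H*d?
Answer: -13260 - I*√798/3 ≈ -13260.0 - 9.4163*I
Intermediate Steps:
E(S) = -S²/3
P(d) = -260*d
m(t, w) = t/3 + w/3 (m(t, w) = (t + w)/3 = t/3 + w/3)
V(X) = √(-⅔ + X - X²/9) (V(X) = √(X + ((⅓)*(-2) + (-X²/3)/3)) = √(X + (-⅔ - X²/9)) = √(-⅔ + X - X²/9))
P(51) - V(-24) = -260*51 - √(-6 - 1*(-24)² + 9*(-24))/3 = -13260 - √(-6 - 1*576 - 216)/3 = -13260 - √(-6 - 576 - 216)/3 = -13260 - √(-798)/3 = -13260 - I*√798/3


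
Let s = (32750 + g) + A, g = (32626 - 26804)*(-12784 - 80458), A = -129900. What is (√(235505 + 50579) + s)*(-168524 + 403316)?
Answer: -127480803358608 + 469584*√71521 ≈ -1.2748e+14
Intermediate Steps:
g = -542854924 (g = 5822*(-93242) = -542854924)
s = -542952074 (s = (32750 - 542854924) - 129900 = -542822174 - 129900 = -542952074)
(√(235505 + 50579) + s)*(-168524 + 403316) = (√(235505 + 50579) - 542952074)*(-168524 + 403316) = (√286084 - 542952074)*234792 = (2*√71521 - 542952074)*234792 = (-542952074 + 2*√71521)*234792 = -127480803358608 + 469584*√71521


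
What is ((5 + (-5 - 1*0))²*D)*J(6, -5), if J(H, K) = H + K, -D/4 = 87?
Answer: 0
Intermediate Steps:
D = -348 (D = -4*87 = -348)
((5 + (-5 - 1*0))²*D)*J(6, -5) = ((5 + (-5 - 1*0))²*(-348))*(6 - 5) = ((5 + (-5 + 0))²*(-348))*1 = ((5 - 5)²*(-348))*1 = (0²*(-348))*1 = (0*(-348))*1 = 0*1 = 0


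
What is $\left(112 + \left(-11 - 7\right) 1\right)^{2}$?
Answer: $8836$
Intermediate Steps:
$\left(112 + \left(-11 - 7\right) 1\right)^{2} = \left(112 - 18\right)^{2} = 94^{2} = 8836$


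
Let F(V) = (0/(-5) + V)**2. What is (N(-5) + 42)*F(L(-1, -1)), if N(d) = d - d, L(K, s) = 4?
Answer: 672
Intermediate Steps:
F(V) = V**2 (F(V) = (0*(-1/5) + V)**2 = (0 + V)**2 = V**2)
N(d) = 0
(N(-5) + 42)*F(L(-1, -1)) = (0 + 42)*4**2 = 42*16 = 672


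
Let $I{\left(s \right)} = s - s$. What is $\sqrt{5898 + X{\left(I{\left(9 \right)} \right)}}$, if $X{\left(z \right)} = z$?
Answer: $\sqrt{5898} \approx 76.798$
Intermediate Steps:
$I{\left(s \right)} = 0$
$\sqrt{5898 + X{\left(I{\left(9 \right)} \right)}} = \sqrt{5898 + 0} = \sqrt{5898}$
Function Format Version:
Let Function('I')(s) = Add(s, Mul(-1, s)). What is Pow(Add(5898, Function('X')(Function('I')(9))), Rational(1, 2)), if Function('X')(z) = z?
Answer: Pow(5898, Rational(1, 2)) ≈ 76.798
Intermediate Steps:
Function('I')(s) = 0
Pow(Add(5898, Function('X')(Function('I')(9))), Rational(1, 2)) = Pow(Add(5898, 0), Rational(1, 2)) = Pow(5898, Rational(1, 2))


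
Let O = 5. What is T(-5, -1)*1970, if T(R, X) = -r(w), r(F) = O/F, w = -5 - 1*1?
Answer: 4925/3 ≈ 1641.7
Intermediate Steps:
w = -6 (w = -5 - 1 = -6)
r(F) = 5/F
T(R, X) = ⅚ (T(R, X) = -5/(-6) = -5*(-1)/6 = -1*(-⅚) = ⅚)
T(-5, -1)*1970 = (⅚)*1970 = 4925/3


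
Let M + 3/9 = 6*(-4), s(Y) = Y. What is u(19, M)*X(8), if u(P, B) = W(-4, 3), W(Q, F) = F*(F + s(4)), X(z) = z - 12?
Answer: -84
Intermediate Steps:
X(z) = -12 + z
M = -73/3 (M = -1/3 + 6*(-4) = -1/3 - 24 = -73/3 ≈ -24.333)
W(Q, F) = F*(4 + F) (W(Q, F) = F*(F + 4) = F*(4 + F))
u(P, B) = 21 (u(P, B) = 3*(4 + 3) = 3*7 = 21)
u(19, M)*X(8) = 21*(-12 + 8) = 21*(-4) = -84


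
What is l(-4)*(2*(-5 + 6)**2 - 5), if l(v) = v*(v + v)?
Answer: -96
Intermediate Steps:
l(v) = 2*v**2 (l(v) = v*(2*v) = 2*v**2)
l(-4)*(2*(-5 + 6)**2 - 5) = (2*(-4)**2)*(2*(-5 + 6)**2 - 5) = (2*16)*(2*1**2 - 5) = 32*(2*1 - 5) = 32*(2 - 5) = 32*(-3) = -96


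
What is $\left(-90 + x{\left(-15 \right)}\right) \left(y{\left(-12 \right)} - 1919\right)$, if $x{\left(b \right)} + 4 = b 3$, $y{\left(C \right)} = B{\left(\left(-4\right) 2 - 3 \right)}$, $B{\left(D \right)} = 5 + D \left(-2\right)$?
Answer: $262988$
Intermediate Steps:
$B{\left(D \right)} = 5 - 2 D$
$y{\left(C \right)} = 27$ ($y{\left(C \right)} = 5 - 2 \left(\left(-4\right) 2 - 3\right) = 5 - 2 \left(-8 - 3\right) = 5 - -22 = 5 + 22 = 27$)
$x{\left(b \right)} = -4 + 3 b$ ($x{\left(b \right)} = -4 + b 3 = -4 + 3 b$)
$\left(-90 + x{\left(-15 \right)}\right) \left(y{\left(-12 \right)} - 1919\right) = \left(-90 + \left(-4 + 3 \left(-15\right)\right)\right) \left(27 - 1919\right) = \left(-90 - 49\right) \left(-1892\right) = \left(-139\right) \left(-1892\right) = 262988$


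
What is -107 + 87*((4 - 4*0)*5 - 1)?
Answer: 1546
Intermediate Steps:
-107 + 87*((4 - 4*0)*5 - 1) = -107 + 87*((4 + 0)*5 - 1) = -107 + 87*(4*5 - 1) = -107 + 87*(20 - 1) = -107 + 87*19 = -107 + 1653 = 1546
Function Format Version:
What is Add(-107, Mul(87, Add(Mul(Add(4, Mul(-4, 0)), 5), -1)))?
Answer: 1546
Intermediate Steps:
Add(-107, Mul(87, Add(Mul(Add(4, Mul(-4, 0)), 5), -1))) = Add(-107, Mul(87, Add(Mul(Add(4, 0), 5), -1))) = Add(-107, Mul(87, Add(Mul(4, 5), -1))) = Add(-107, Mul(87, Add(20, -1))) = Add(-107, Mul(87, 19)) = Add(-107, 1653) = 1546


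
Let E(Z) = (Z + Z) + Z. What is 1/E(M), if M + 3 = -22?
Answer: -1/75 ≈ -0.013333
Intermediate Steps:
M = -25 (M = -3 - 22 = -25)
E(Z) = 3*Z (E(Z) = 2*Z + Z = 3*Z)
1/E(M) = 1/(3*(-25)) = 1/(-75) = -1/75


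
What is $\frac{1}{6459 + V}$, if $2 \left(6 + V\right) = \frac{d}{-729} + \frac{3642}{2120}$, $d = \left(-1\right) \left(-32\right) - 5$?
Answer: $\frac{57240}{369417827} \approx 0.00015495$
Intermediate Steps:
$d = 27$ ($d = 32 - 5 = 27$)
$V = - \frac{295333}{57240}$ ($V = -6 + \frac{\frac{27}{-729} + \frac{3642}{2120}}{2} = -6 + \frac{27 \left(- \frac{1}{729}\right) + 3642 \cdot \frac{1}{2120}}{2} = -6 + \frac{- \frac{1}{27} + \frac{1821}{1060}}{2} = -6 + \frac{1}{2} \cdot \frac{48107}{28620} = -6 + \frac{48107}{57240} = - \frac{295333}{57240} \approx -5.1596$)
$\frac{1}{6459 + V} = \frac{1}{6459 - \frac{295333}{57240}} = \frac{1}{\frac{369417827}{57240}} = \frac{57240}{369417827}$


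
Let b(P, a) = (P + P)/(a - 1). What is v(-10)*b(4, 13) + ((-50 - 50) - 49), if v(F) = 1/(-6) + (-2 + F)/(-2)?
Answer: -1306/9 ≈ -145.11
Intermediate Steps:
b(P, a) = 2*P/(-1 + a) (b(P, a) = (2*P)/(-1 + a) = 2*P/(-1 + a))
v(F) = ⅚ - F/2 (v(F) = 1*(-⅙) + (-2 + F)*(-½) = -⅙ + (1 - F/2) = ⅚ - F/2)
v(-10)*b(4, 13) + ((-50 - 50) - 49) = (⅚ - ½*(-10))*(2*4/(-1 + 13)) + ((-50 - 50) - 49) = (⅚ + 5)*(2*4/12) + (-100 - 49) = 35*(2*4*(1/12))/6 - 149 = (35/6)*(⅔) - 149 = 35/9 - 149 = -1306/9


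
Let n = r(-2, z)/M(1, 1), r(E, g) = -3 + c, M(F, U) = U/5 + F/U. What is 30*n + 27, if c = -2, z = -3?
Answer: -98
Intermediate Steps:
M(F, U) = U/5 + F/U (M(F, U) = U*(1/5) + F/U = U/5 + F/U)
r(E, g) = -5 (r(E, g) = -3 - 2 = -5)
n = -25/6 (n = -5/((1/5)*1 + 1/1) = -5/(1/5 + 1*1) = -5/(1/5 + 1) = -5/6/5 = -5*5/6 = -25/6 ≈ -4.1667)
30*n + 27 = 30*(-25/6) + 27 = -125 + 27 = -98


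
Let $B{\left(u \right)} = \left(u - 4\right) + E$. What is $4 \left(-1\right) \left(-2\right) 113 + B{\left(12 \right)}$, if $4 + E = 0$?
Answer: $908$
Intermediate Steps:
$E = -4$ ($E = -4 + 0 = -4$)
$B{\left(u \right)} = -8 + u$ ($B{\left(u \right)} = \left(u - 4\right) - 4 = \left(-4 + u\right) - 4 = -8 + u$)
$4 \left(-1\right) \left(-2\right) 113 + B{\left(12 \right)} = 4 \left(-1\right) \left(-2\right) 113 + \left(-8 + 12\right) = \left(-4\right) \left(-2\right) 113 + 4 = 8 \cdot 113 + 4 = 904 + 4 = 908$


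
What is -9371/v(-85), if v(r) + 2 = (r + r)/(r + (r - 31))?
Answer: 1883571/232 ≈ 8118.8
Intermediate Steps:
v(r) = -2 + 2*r/(-31 + 2*r) (v(r) = -2 + (r + r)/(r + (r - 31)) = -2 + (2*r)/(r + (-31 + r)) = -2 + (2*r)/(-31 + 2*r) = -2 + 2*r/(-31 + 2*r))
-9371/v(-85) = -9371*(-31 + 2*(-85))/(2*(31 - 1*(-85))) = -9371*(-31 - 170)/(2*(31 + 85)) = -9371/(2*116/(-201)) = -9371/(2*(-1/201)*116) = -9371/(-232/201) = -9371*(-201/232) = 1883571/232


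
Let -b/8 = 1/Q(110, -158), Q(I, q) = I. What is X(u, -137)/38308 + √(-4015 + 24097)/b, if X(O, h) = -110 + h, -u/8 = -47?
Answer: -247/38308 - 55*√20082/4 ≈ -1948.5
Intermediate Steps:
u = 376 (u = -8*(-47) = 376)
b = -4/55 (b = -8/110 = -8*1/110 = -4/55 ≈ -0.072727)
X(u, -137)/38308 + √(-4015 + 24097)/b = (-110 - 137)/38308 + √(-4015 + 24097)/(-4/55) = -247*1/38308 + √20082*(-55/4) = -247/38308 - 55*√20082/4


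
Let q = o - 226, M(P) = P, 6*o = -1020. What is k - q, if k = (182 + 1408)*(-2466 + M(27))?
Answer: -3877614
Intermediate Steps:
o = -170 (o = (⅙)*(-1020) = -170)
k = -3878010 (k = (182 + 1408)*(-2466 + 27) = 1590*(-2439) = -3878010)
q = -396 (q = -170 - 226 = -396)
k - q = -3878010 - 1*(-396) = -3878010 + 396 = -3877614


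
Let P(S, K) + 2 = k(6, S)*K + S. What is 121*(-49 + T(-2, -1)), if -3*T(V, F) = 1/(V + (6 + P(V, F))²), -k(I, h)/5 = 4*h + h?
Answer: -40945795/6906 ≈ -5929.0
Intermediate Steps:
k(I, h) = -25*h (k(I, h) = -5*(4*h + h) = -25*h)
P(S, K) = -2 + S - 25*K*S (P(S, K) = -2 + ((-25*S)*K + S) = -2 + (-25*K*S + S) = -2 + (S - 25*K*S) = -2 + S - 25*K*S)
T(V, F) = -1/(3*(V + (4 + V - 25*F*V)²)) (T(V, F) = -1/(3*(V + (6 + (-2 + V - 25*F*V))²)) = -1/(3*(V + (4 + V - 25*F*V)²)))
121*(-49 + T(-2, -1)) = 121*(-49 - 1/(3*(-2) + 3*(4 - 2 - 25*(-1)*(-2))²)) = 121*(-49 - 1/(-6 + 3*(4 - 2 - 50)²)) = 121*(-49 - 1/(-6 + 3*(-48)²)) = 121*(-49 - 1/(-6 + 3*2304)) = 121*(-49 - 1/(-6 + 6912)) = 121*(-49 - 1/6906) = 121*(-338395/6906) = -40945795/6906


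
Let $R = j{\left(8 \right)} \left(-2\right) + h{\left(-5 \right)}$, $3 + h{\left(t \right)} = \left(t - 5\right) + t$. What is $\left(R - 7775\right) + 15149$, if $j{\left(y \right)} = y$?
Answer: $7340$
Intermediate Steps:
$h{\left(t \right)} = -8 + 2 t$ ($h{\left(t \right)} = -3 + \left(\left(t - 5\right) + t\right) = -3 + \left(\left(-5 + t\right) + t\right) = -3 + \left(-5 + 2 t\right) = -8 + 2 t$)
$R = -34$ ($R = 8 \left(-2\right) + \left(-8 + 2 \left(-5\right)\right) = -16 - 18 = -34$)
$\left(R - 7775\right) + 15149 = \left(-34 - 7775\right) + 15149 = -7809 + 15149 = 7340$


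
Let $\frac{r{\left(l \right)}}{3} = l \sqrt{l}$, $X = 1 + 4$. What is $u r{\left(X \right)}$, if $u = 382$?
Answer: $5730 \sqrt{5} \approx 12813.0$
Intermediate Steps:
$X = 5$
$r{\left(l \right)} = 3 l^{\frac{3}{2}}$ ($r{\left(l \right)} = 3 l \sqrt{l} = 3 l^{\frac{3}{2}}$)
$u r{\left(X \right)} = 382 \cdot 3 \cdot 5^{\frac{3}{2}} = 382 \cdot 3 \cdot 5 \sqrt{5} = 382 \cdot 15 \sqrt{5} = 5730 \sqrt{5}$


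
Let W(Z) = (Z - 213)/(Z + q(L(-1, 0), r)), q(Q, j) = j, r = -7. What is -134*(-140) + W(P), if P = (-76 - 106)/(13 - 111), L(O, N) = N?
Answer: 338419/18 ≈ 18801.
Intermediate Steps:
P = 13/7 (P = -182/(-98) = -182*(-1/98) = 13/7 ≈ 1.8571)
W(Z) = (-213 + Z)/(-7 + Z) (W(Z) = (Z - 213)/(Z - 7) = (-213 + Z)/(-7 + Z))
-134*(-140) + W(P) = -134*(-140) + (-213 + 13/7)/(-7 + 13/7) = 18760 - 1478/7/(-36/7) = 18760 - 7/36*(-1478/7) = 18760 + 739/18 = 338419/18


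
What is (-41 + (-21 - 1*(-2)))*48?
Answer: -2880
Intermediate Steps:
(-41 + (-21 - 1*(-2)))*48 = (-41 + (-21 + 2))*48 = (-41 - 19)*48 = -60*48 = -2880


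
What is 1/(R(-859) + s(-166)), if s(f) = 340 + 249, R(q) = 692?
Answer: 1/1281 ≈ 0.00078064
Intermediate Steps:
s(f) = 589
1/(R(-859) + s(-166)) = 1/(692 + 589) = 1/1281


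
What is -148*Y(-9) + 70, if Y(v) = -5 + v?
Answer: 2142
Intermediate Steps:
-148*Y(-9) + 70 = -148*(-5 - 9) + 70 = -148*(-14) + 70 = 2072 + 70 = 2142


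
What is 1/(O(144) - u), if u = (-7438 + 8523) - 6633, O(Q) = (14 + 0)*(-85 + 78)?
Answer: 1/5450 ≈ 0.00018349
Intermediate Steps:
O(Q) = -98 (O(Q) = 14*(-7) = -98)
u = -5548 (u = 1085 - 6633 = -5548)
1/(O(144) - u) = 1/(-98 - 1*(-5548)) = 1/(-98 + 5548) = 1/5450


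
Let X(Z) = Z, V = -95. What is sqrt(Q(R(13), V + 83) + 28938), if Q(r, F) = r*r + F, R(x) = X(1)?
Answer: sqrt(28927) ≈ 170.08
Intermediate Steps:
R(x) = 1
Q(r, F) = F + r**2 (Q(r, F) = r**2 + F = F + r**2)
sqrt(Q(R(13), V + 83) + 28938) = sqrt(((-95 + 83) + 1**2) + 28938) = sqrt((-12 + 1) + 28938) = sqrt(-11 + 28938) = sqrt(28927)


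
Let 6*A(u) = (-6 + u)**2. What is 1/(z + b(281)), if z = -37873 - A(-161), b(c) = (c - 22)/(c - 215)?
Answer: -33/1403069 ≈ -2.3520e-5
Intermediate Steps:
b(c) = (-22 + c)/(-215 + c)
A(u) = (-6 + u)**2/6
z = -255127/6 (z = -37873 - (-6 - 161)**2/6 = -37873 - (-167)**2/6 = -37873 - 27889/6 = -255127/6 ≈ -42521.)
1/(z + b(281)) = 1/(-255127/6 + (-22 + 281)/(-215 + 281)) = 1/(-255127/6 + 259/66) = 1/(-1403069/33) = -33/1403069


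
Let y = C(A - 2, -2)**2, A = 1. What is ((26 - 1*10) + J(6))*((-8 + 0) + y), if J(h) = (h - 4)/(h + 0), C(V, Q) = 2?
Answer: -196/3 ≈ -65.333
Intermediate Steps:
J(h) = (-4 + h)/h
y = 4 (y = 2**2 = 4)
((26 - 1*10) + J(6))*((-8 + 0) + y) = ((26 - 1*10) + (-4 + 6)/6)*((-8 + 0) + 4) = ((26 - 10) + (1/6)*2)*(-8 + 4) = (16 + 1/3)*(-4) = (49/3)*(-4) = -196/3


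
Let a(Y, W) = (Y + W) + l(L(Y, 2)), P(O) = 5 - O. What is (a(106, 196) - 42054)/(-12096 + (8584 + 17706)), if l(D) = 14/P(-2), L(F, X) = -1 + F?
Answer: -20875/7097 ≈ -2.9414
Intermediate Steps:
l(D) = 2 (l(D) = 14/(5 - 1*(-2)) = 14/(5 + 2) = 14/7 = 14*(1/7) = 2)
a(Y, W) = 2 + W + Y (a(Y, W) = (Y + W) + 2 = (W + Y) + 2 = 2 + W + Y)
(a(106, 196) - 42054)/(-12096 + (8584 + 17706)) = ((2 + 196 + 106) - 42054)/(-12096 + (8584 + 17706)) = (304 - 42054)/(-12096 + 26290) = -41750/14194 = -41750*1/14194 = -20875/7097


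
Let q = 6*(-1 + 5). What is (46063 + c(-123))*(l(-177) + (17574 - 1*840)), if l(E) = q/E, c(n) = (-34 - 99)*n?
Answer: 1044561284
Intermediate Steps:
q = 24 (q = 6*4 = 24)
c(n) = -133*n
l(E) = 24/E
(46063 + c(-123))*(l(-177) + (17574 - 1*840)) = (46063 - 133*(-123))*(24/(-177) + (17574 - 1*840)) = (46063 + 16359)*(24*(-1/177) + (17574 - 840)) = 62422*(-8/59 + 16734) = 62422*(987298/59) = 1044561284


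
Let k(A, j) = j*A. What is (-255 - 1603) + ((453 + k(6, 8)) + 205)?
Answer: -1152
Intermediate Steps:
k(A, j) = A*j
(-255 - 1603) + ((453 + k(6, 8)) + 205) = (-255 - 1603) + ((453 + 6*8) + 205) = -1858 + ((453 + 48) + 205) = -1858 + (501 + 205) = -1858 + 706 = -1152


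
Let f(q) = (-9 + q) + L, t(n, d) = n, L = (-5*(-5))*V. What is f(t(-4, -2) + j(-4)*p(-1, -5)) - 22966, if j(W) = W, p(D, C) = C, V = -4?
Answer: -23059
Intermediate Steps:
L = -100 (L = -5*(-5)*(-4) = 25*(-4) = -100)
f(q) = -109 + q (f(q) = (-9 + q) - 100 = -109 + q)
f(t(-4, -2) + j(-4)*p(-1, -5)) - 22966 = (-109 + (-4 - 4*(-5))) - 22966 = (-109 + (-4 + 20)) - 22966 = (-109 + 16) - 22966 = -93 - 22966 = -23059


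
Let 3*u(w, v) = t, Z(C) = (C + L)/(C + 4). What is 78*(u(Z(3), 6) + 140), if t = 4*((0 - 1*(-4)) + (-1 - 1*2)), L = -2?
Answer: 11024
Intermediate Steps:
Z(C) = (-2 + C)/(4 + C) (Z(C) = (C - 2)/(C + 4) = (-2 + C)/(4 + C))
t = 4 (t = 4*((0 + 4) + (-1 - 2)) = 4*(4 - 3) = 4*1 = 4)
u(w, v) = 4/3 (u(w, v) = (1/3)*4 = 4/3)
78*(u(Z(3), 6) + 140) = 78*(4/3 + 140) = 78*(424/3) = 11024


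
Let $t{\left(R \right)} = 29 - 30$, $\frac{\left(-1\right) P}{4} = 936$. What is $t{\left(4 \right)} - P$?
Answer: $3743$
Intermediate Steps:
$P = -3744$ ($P = \left(-4\right) 936 = -3744$)
$t{\left(R \right)} = -1$
$t{\left(4 \right)} - P = -1 - -3744 = -1 + 3744 = 3743$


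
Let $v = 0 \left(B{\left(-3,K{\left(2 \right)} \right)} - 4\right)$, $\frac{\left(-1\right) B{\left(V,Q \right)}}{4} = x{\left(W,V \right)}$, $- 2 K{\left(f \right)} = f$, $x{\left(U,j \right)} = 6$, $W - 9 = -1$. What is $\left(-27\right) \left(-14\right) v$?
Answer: $0$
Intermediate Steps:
$W = 8$ ($W = 9 - 1 = 8$)
$K{\left(f \right)} = - \frac{f}{2}$
$B{\left(V,Q \right)} = -24$ ($B{\left(V,Q \right)} = \left(-4\right) 6 = -24$)
$v = 0$ ($v = 0 \left(-24 - 4\right) = 0 \left(-28\right) = 0$)
$\left(-27\right) \left(-14\right) v = \left(-27\right) \left(-14\right) 0 = 378 \cdot 0 = 0$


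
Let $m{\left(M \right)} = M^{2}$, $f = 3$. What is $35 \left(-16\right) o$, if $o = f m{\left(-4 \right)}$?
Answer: $-26880$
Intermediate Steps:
$o = 48$ ($o = 3 \left(-4\right)^{2} = 3 \cdot 16 = 48$)
$35 \left(-16\right) o = 35 \left(-16\right) 48 = \left(-560\right) 48 = -26880$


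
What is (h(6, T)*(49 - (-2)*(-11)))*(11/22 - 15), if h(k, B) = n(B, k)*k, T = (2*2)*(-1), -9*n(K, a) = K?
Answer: -1044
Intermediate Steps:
n(K, a) = -K/9
T = -4 (T = 4*(-1) = -4)
h(k, B) = -B*k/9 (h(k, B) = (-B/9)*k = -B*k/9)
(h(6, T)*(49 - (-2)*(-11)))*(11/22 - 15) = ((-⅑*(-4)*6)*(49 - (-2)*(-11)))*(11/22 - 15) = (8*(49 - 1*22)/3)*(11*(1/22) - 15) = (8*(49 - 22)/3)*(½ - 15) = ((8/3)*27)*(-29/2) = 72*(-29/2) = -1044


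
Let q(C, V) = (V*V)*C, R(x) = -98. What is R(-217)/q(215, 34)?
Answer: -49/124270 ≈ -0.00039430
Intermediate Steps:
q(C, V) = C*V² (q(C, V) = V²*C = C*V²)
R(-217)/q(215, 34) = -98/(215*34²) = -98/(215*1156) = -98/248540 = -98*1/248540 = -49/124270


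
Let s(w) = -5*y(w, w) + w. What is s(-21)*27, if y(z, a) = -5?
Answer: 108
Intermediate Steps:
s(w) = 25 + w (s(w) = -5*(-5) + w = 25 + w)
s(-21)*27 = (25 - 21)*27 = 4*27 = 108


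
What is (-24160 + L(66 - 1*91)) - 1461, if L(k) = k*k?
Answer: -24996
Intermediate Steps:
L(k) = k²
(-24160 + L(66 - 1*91)) - 1461 = (-24160 + (66 - 1*91)²) - 1461 = (-24160 + (66 - 91)²) - 1461 = (-24160 + (-25)²) - 1461 = (-24160 + 625) - 1461 = -23535 - 1461 = -24996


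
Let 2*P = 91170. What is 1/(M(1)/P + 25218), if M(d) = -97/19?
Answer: 866115/21841687973 ≈ 3.9654e-5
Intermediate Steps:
P = 45585 (P = (1/2)*91170 = 45585)
M(d) = -97/19 (M(d) = -97*1/19 = -97/19)
1/(M(1)/P + 25218) = 1/(-97/19/45585 + 25218) = 1/(-97/19*1/45585 + 25218) = 1/(-97/866115 + 25218) = 1/(21841687973/866115) = 866115/21841687973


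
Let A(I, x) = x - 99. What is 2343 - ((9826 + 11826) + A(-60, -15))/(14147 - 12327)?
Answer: 2121361/910 ≈ 2331.2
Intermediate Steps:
A(I, x) = -99 + x
2343 - ((9826 + 11826) + A(-60, -15))/(14147 - 12327) = 2343 - ((9826 + 11826) + (-99 - 15))/(14147 - 12327) = 2343 - (21652 - 114)/1820 = 2343 - 21538/1820 = 2343 - 1*10769/910 = 2343 - 10769/910 = 2121361/910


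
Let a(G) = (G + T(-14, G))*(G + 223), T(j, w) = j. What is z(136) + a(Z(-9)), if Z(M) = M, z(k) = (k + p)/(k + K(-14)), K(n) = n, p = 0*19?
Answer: -300174/61 ≈ -4920.9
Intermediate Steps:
p = 0
z(k) = k/(-14 + k) (z(k) = (k + 0)/(k - 14) = k/(-14 + k))
a(G) = (-14 + G)*(223 + G) (a(G) = (G - 14)*(G + 223) = (-14 + G)*(223 + G))
z(136) + a(Z(-9)) = 136/(-14 + 136) + (-3122 + (-9)² + 209*(-9)) = 136/122 + (-3122 + 81 - 1881) = 136*(1/122) - 4922 = 68/61 - 4922 = -300174/61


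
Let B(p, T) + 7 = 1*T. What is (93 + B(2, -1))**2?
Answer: 7225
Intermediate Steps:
B(p, T) = -7 + T (B(p, T) = -7 + 1*T = -7 + T)
(93 + B(2, -1))**2 = (93 + (-7 - 1))**2 = (93 - 8)**2 = 85**2 = 7225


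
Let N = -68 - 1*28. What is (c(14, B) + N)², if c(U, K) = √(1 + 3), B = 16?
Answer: 8836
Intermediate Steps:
c(U, K) = 2 (c(U, K) = √4 = 2)
N = -96 (N = -68 - 28 = -96)
(c(14, B) + N)² = (2 - 96)² = (-94)² = 8836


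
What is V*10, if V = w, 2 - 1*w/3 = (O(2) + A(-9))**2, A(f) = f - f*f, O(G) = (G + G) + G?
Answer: -211620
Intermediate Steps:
O(G) = 3*G (O(G) = 2*G + G = 3*G)
A(f) = f - f**2
w = -21162 (w = 6 - 3*(3*2 - 9*(1 - 1*(-9)))**2 = 6 - 3*(6 - 9*(1 + 9))**2 = 6 - 3*(6 - 9*10)**2 = 6 - 3*(6 - 90)**2 = 6 - 3*(-84)**2 = 6 - 3*7056 = 6 - 21168 = -21162)
V = -21162
V*10 = -21162*10 = -211620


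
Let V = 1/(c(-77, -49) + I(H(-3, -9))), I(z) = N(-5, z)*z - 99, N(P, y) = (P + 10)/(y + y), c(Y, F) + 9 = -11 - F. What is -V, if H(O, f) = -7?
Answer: 2/135 ≈ 0.014815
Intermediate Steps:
c(Y, F) = -20 - F (c(Y, F) = -9 + (-11 - F) = -20 - F)
N(P, y) = (10 + P)/(2*y) (N(P, y) = (10 + P)/((2*y)) = (10 + P)*(1/(2*y)) = (10 + P)/(2*y))
I(z) = -193/2 (I(z) = ((10 - 5)/(2*z))*z - 99 = ((1/2)*5/z)*z - 99 = (5/(2*z))*z - 99 = 5/2 - 99 = -193/2)
V = -2/135 (V = 1/((-20 - 1*(-49)) - 193/2) = 1/((-20 + 49) - 193/2) = 1/(29 - 193/2) = 1/(-135/2) = -2/135 ≈ -0.014815)
-V = -1*(-2/135) = 2/135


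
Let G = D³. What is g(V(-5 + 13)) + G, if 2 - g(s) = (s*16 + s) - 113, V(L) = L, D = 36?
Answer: 46635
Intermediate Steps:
G = 46656 (G = 36³ = 46656)
g(s) = 115 - 17*s (g(s) = 2 - ((s*16 + s) - 113) = 2 - ((16*s + s) - 113) = 2 - (17*s - 113) = 2 - (-113 + 17*s) = 2 + (113 - 17*s) = 115 - 17*s)
g(V(-5 + 13)) + G = (115 - 17*(-5 + 13)) + 46656 = (115 - 17*8) + 46656 = (115 - 136) + 46656 = -21 + 46656 = 46635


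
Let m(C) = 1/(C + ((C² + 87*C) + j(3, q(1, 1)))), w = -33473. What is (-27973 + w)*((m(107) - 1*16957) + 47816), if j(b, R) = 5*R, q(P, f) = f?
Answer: -19786451690313/10435 ≈ -1.8962e+9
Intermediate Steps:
m(C) = 1/(5 + C² + 88*C) (m(C) = 1/(C + ((C² + 87*C) + 5*1)) = 1/(C + ((C² + 87*C) + 5)) = 1/(C + (5 + C² + 87*C)) = 1/(5 + C² + 88*C))
(-27973 + w)*((m(107) - 1*16957) + 47816) = (-27973 - 33473)*((1/(5 + 107² + 88*107) - 1*16957) + 47816) = -61446*((1/(5 + 11449 + 9416) - 16957) + 47816) = -61446*((1/20870 - 16957) + 47816) = -61446*(-353892589/20870 + 47816) = -61446*644027331/20870 = -19786451690313/10435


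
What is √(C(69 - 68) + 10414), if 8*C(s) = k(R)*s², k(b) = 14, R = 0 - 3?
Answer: √41663/2 ≈ 102.06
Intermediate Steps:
R = -3
C(s) = 7*s²/4 (C(s) = (14*s²)/8 = 7*s²/4)
√(C(69 - 68) + 10414) = √(7*(69 - 68)²/4 + 10414) = √((7/4)*1² + 10414) = √((7/4)*1 + 10414) = √(7/4 + 10414) = √(41663/4) = √41663/2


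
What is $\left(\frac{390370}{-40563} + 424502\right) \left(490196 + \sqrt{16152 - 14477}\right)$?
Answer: $\frac{8440530147554176}{40563} + \frac{86093421280 \sqrt{67}}{40563} \approx 2.081 \cdot 10^{11}$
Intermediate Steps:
$\left(\frac{390370}{-40563} + 424502\right) \left(490196 + \sqrt{16152 - 14477}\right) = \left(390370 \left(- \frac{1}{40563}\right) + 424502\right) \left(490196 + \sqrt{1675}\right) = \left(- \frac{390370}{40563} + 424502\right) \left(490196 + 5 \sqrt{67}\right) = \frac{17218684256 \left(490196 + 5 \sqrt{67}\right)}{40563} = \frac{8440530147554176}{40563} + \frac{86093421280 \sqrt{67}}{40563}$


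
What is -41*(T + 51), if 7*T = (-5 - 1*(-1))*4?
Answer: -13981/7 ≈ -1997.3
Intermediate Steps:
T = -16/7 (T = ((-5 - 1*(-1))*4)/7 = ((-5 + 1)*4)/7 = (-4*4)/7 = (1/7)*(-16) = -16/7 ≈ -2.2857)
-41*(T + 51) = -41*(-16/7 + 51) = -41*341/7 = -13981/7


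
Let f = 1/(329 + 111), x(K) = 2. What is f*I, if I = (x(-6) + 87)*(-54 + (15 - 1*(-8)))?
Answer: -2759/440 ≈ -6.2705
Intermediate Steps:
f = 1/440 ≈ 0.0022727
I = -2759 (I = (2 + 87)*(-54 + (15 - 1*(-8))) = 89*(-54 + (15 + 8)) = 89*(-54 + 23) = 89*(-31) = -2759)
f*I = (1/440)*(-2759) = -2759/440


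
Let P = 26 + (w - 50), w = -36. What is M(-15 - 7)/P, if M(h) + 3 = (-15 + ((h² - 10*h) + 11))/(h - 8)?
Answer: 79/180 ≈ 0.43889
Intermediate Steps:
M(h) = -3 + (-4 + h² - 10*h)/(-8 + h) (M(h) = -3 + (-15 + ((h² - 10*h) + 11))/(h - 8) = -3 + (-15 + (11 + h² - 10*h))/(-8 + h) = -3 + (-4 + h² - 10*h)/(-8 + h))
P = -60 (P = 26 + (-36 - 50) = 26 - 86 = -60)
M(-15 - 7)/P = ((20 + (-15 - 7)² - 13*(-15 - 7))/(-8 + (-15 - 7)))/(-60) = ((20 + (-22)² - 13*(-22))/(-8 - 22))*(-1/60) = ((20 + 484 + 286)/(-30))*(-1/60) = -1/30*790*(-1/60) = -79/3*(-1/60) = 79/180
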